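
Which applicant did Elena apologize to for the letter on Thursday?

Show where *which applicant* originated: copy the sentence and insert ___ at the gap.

Before movement: Elena did apologize to which applicant for the letter on Thursday.
'which applicant' is the object of the preposition 'to'. The gap is right after 'to'.

Which applicant did Elena apologize to ___ for the letter on Thursday?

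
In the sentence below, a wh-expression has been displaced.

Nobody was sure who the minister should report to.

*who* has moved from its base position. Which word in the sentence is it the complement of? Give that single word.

to

In situ: The minister should report to who.
'who' is the object of the preposition 'to'. Wh-movement fronts it, leaving a gap right after 'to':
Nobody was sure who the minister should report to ___.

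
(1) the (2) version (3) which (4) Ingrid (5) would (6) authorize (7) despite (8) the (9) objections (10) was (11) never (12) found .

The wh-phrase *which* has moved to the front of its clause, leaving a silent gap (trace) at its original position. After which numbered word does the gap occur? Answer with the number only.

'which' functions as the direct object of 'authorize'. Fronting leaves a gap immediately after 'authorize':
The version which Ingrid would authorize ___ despite the objections was never found.
'authorize' is word 6.

6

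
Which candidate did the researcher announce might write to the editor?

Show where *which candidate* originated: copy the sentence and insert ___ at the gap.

In situ: The researcher did announce which candidate might write to the editor.
'which candidate' functions as the subject of the clause embedded under 'announce'. The gap is right after 'announce'.

Which candidate did the researcher announce ___ might write to the editor?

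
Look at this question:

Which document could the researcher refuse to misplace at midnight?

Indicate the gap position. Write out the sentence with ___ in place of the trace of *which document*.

Pre-movement form: The researcher could refuse to misplace which document at midnight.
'which document' is the direct object of 'misplace'. The gap is right after 'misplace'.

Which document could the researcher refuse to misplace ___ at midnight?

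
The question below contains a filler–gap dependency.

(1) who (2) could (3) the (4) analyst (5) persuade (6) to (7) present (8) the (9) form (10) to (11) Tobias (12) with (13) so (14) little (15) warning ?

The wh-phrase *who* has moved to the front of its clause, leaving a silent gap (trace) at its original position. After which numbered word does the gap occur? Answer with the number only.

5

Before movement: The analyst could persuade who to present the form to Tobias with so little warning.
The filler 'who' is interpreted as the direct object of 'persuade'. It moves to the left edge, and the trace sits right after 'persuade':
Who could the analyst persuade ___ to present the form to Tobias with so little warning?
'persuade' is word 5.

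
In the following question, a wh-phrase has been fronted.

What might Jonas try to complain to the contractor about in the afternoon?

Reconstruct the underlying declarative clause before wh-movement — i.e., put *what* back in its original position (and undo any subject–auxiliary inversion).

Jonas might try to complain to the contractor about what in the afternoon.

The filler 'what' is interpreted as the object of the preposition 'about'. Fronting leaves a gap immediately after 'about':
What might Jonas try to complain to the contractor about ___ in the afternoon?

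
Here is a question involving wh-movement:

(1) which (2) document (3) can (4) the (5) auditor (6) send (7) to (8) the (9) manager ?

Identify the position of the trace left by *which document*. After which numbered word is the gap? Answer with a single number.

6

In situ: The auditor can send which document to the manager.
The filler 'which document' is interpreted as the direct object of 'send'. Fronting leaves a gap immediately after 'send':
Which document can the auditor send ___ to the manager?
'send' is word 6.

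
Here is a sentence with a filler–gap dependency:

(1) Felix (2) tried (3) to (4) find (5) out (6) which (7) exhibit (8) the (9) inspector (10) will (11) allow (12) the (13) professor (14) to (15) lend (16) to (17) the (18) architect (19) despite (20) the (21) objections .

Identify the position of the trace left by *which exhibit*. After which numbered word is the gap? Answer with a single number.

15

In situ: The inspector will allow the professor to lend which exhibit to the architect despite the objections.
'which exhibit' is the direct object of 'lend'. Wh-movement fronts it, leaving a gap right after 'lend':
Felix tried to find out which exhibit the inspector will allow the professor to lend ___ to the architect despite the objections.
'lend' is word 15.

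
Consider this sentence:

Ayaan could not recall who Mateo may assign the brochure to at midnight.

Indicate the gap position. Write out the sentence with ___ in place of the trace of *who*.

Underlying clause: Mateo may assign the brochure to who at midnight.
'who' functions as the object of the preposition 'to' (recipient of 'assign'). The gap is right after 'to'.

Ayaan could not recall who Mateo may assign the brochure to ___ at midnight.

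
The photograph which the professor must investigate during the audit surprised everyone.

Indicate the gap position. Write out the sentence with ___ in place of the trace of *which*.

The photograph which the professor must investigate ___ during the audit surprised everyone.

The filler 'which' is interpreted as the direct object of 'investigate'. The gap is right after 'investigate'.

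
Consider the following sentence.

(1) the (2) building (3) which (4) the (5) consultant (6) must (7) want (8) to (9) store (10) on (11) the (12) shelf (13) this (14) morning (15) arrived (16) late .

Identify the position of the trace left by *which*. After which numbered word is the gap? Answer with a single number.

The filler 'which' is interpreted as the direct object of 'store'. Fronting leaves a gap immediately after 'store':
The building which the consultant must want to store ___ on the shelf this morning arrived late.
'store' is word 9.

9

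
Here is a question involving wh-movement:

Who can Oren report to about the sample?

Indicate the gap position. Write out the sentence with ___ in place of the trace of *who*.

Who can Oren report to ___ about the sample?

Pre-movement form: Oren can report to who about the sample.
'who' is the object of the preposition 'to'. The gap is right after 'to'.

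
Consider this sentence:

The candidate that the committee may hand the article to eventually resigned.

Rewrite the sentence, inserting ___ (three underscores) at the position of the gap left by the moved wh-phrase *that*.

'that' is the object of the preposition 'to' (recipient of 'hand'). The gap is right after 'to'.

The candidate that the committee may hand the article to ___ eventually resigned.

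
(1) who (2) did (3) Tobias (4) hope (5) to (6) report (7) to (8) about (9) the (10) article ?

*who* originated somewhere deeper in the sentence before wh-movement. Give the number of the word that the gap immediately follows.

7

Underlying clause: Tobias did hope to report to who about the article.
'who' is the object of the preposition 'to'. Wh-movement fronts it, leaving a gap right after 'to':
Who did Tobias hope to report to ___ about the article?
'to' is word 7.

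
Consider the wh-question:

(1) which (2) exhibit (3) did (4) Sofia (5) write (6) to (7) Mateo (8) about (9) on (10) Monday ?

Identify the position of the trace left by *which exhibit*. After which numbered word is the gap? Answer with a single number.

In situ: Sofia did write to Mateo about which exhibit on Monday.
The filler 'which exhibit' is interpreted as the object of the preposition 'about'. It moves to the left edge, and the trace sits right after 'about':
Which exhibit did Sofia write to Mateo about ___ on Monday?
'about' is word 8.

8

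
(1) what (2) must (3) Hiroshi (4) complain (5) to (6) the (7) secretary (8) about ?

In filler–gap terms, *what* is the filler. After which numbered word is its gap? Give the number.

Underlying clause: Hiroshi must complain to the secretary about what.
'what' is the object of the preposition 'about'. It moves to the left edge, and the trace sits right after 'about':
What must Hiroshi complain to the secretary about ___?
'about' is word 8.

8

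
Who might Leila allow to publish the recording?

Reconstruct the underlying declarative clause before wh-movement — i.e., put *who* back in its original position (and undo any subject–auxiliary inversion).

'who' is the direct object of 'allow'. Fronting leaves a gap immediately after 'allow':
Who might Leila allow ___ to publish the recording?

Leila might allow who to publish the recording.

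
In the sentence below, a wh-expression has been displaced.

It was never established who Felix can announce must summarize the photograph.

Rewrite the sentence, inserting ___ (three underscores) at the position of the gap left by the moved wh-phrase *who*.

Underlying clause: Felix can announce who must summarize the photograph.
The filler 'who' is interpreted as the subject of the clause embedded under 'announce'. The gap is right after 'announce'.

It was never established who Felix can announce ___ must summarize the photograph.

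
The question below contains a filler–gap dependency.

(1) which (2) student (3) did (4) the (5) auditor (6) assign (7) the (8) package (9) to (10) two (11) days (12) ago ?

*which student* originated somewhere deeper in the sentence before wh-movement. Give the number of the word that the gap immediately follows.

Pre-movement form: The auditor did assign the package to which student two days ago.
'which student' is the object of the preposition 'to' (recipient of 'assign'). Fronting leaves a gap immediately after 'to':
Which student did the auditor assign the package to ___ two days ago?
'to' is word 9.

9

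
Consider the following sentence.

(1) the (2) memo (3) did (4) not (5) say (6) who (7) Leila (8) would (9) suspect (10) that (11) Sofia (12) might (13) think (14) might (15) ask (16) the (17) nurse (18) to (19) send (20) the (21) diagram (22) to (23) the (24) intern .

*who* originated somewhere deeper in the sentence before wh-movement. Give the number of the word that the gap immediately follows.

13

Underlying clause: Leila would suspect that Sofia might think who might ask the nurse to send the diagram to the intern.
'who' is the subject of the clause embedded under 'think'. Wh-movement fronts it, leaving a gap right after 'think':
The memo did not say who Leila would suspect that Sofia might think ___ might ask the nurse to send the diagram to the intern.
'think' is word 13.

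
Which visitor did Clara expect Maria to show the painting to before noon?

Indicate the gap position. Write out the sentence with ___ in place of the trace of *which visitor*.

Before movement: Clara did expect Maria to show the painting to which visitor before noon.
'which visitor' functions as the object of the preposition 'to' (recipient of 'show'). The gap is right after 'to'.

Which visitor did Clara expect Maria to show the painting to ___ before noon?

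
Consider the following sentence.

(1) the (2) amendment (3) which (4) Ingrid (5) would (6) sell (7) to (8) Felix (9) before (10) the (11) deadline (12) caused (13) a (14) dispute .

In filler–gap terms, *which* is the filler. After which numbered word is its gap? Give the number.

6

The filler 'which' is interpreted as the direct object of 'sell'. Fronting leaves a gap immediately after 'sell':
The amendment which Ingrid would sell ___ to Felix before the deadline caused a dispute.
'sell' is word 6.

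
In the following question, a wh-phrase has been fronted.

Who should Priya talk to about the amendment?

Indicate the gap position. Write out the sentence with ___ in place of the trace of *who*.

Who should Priya talk to ___ about the amendment?

Before movement: Priya should talk to who about the amendment.
The filler 'who' is interpreted as the object of the preposition 'to'. The gap is right after 'to'.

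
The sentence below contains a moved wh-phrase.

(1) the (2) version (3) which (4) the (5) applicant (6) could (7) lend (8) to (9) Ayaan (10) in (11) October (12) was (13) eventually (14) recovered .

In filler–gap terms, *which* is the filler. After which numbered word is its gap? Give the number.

7

'which' functions as the direct object of 'lend'. Fronting leaves a gap immediately after 'lend':
The version which the applicant could lend ___ to Ayaan in October was eventually recovered.
'lend' is word 7.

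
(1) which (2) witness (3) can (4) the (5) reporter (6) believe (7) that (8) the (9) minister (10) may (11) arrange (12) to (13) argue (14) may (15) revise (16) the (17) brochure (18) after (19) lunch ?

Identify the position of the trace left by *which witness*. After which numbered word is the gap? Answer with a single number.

13

Before movement: The reporter can believe that the minister may arrange to argue which witness may revise the brochure after lunch.
'which witness' is the subject of the clause embedded under 'argue'. Wh-movement fronts it, leaving a gap right after 'argue':
Which witness can the reporter believe that the minister may arrange to argue ___ may revise the brochure after lunch?
'argue' is word 13.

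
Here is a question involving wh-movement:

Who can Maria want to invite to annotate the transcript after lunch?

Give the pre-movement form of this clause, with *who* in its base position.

Maria can want to invite who to annotate the transcript after lunch.

The filler 'who' is interpreted as the direct object of 'invite'. Wh-movement fronts it, leaving a gap right after 'invite':
Who can Maria want to invite ___ to annotate the transcript after lunch?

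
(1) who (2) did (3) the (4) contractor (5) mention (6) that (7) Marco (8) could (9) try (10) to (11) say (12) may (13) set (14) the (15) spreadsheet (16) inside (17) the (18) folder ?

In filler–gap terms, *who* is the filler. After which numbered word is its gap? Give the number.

Pre-movement form: The contractor did mention that Marco could try to say who may set the spreadsheet inside the folder.
'who' functions as the subject of the clause embedded under 'say'. Wh-movement fronts it, leaving a gap right after 'say':
Who did the contractor mention that Marco could try to say ___ may set the spreadsheet inside the folder?
'say' is word 11.

11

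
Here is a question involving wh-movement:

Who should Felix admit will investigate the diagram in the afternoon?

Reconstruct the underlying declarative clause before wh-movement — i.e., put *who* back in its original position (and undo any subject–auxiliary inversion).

The filler 'who' is interpreted as the subject of the clause embedded under 'admit'. Fronting leaves a gap immediately after 'admit':
Who should Felix admit ___ will investigate the diagram in the afternoon?

Felix should admit who will investigate the diagram in the afternoon.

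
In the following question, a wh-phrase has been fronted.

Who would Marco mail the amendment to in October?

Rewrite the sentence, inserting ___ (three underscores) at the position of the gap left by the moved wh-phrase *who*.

Who would Marco mail the amendment to ___ in October?

Pre-movement form: Marco would mail the amendment to who in October.
The filler 'who' is interpreted as the object of the preposition 'to' (recipient of 'mail'). The gap is right after 'to'.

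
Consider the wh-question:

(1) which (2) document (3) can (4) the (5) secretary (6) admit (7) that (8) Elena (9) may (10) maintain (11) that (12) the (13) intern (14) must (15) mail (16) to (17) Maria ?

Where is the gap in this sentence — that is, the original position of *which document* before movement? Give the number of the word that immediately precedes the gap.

In situ: The secretary can admit that Elena may maintain that the intern must mail which document to Maria.
'which document' functions as the direct object of 'mail'. Fronting leaves a gap immediately after 'mail':
Which document can the secretary admit that Elena may maintain that the intern must mail ___ to Maria?
'mail' is word 15.

15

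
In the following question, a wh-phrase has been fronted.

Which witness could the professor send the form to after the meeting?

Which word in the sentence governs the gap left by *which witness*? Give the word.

to

Before movement: The professor could send the form to which witness after the meeting.
'which witness' is the object of the preposition 'to' (recipient of 'send'). Fronting leaves a gap immediately after 'to':
Which witness could the professor send the form to ___ after the meeting?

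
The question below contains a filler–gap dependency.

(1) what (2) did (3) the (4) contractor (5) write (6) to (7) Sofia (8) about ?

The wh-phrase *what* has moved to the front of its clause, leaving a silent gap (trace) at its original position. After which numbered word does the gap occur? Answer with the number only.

Before movement: The contractor did write to Sofia about what.
'what' is the object of the preposition 'about'. It moves to the left edge, and the trace sits right after 'about':
What did the contractor write to Sofia about ___?
'about' is word 8.

8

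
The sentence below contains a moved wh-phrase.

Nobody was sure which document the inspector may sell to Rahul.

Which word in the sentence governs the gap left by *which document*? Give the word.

sell

In situ: The inspector may sell which document to Rahul.
The filler 'which document' is interpreted as the direct object of 'sell'. It moves to the left edge, and the trace sits right after 'sell':
Nobody was sure which document the inspector may sell ___ to Rahul.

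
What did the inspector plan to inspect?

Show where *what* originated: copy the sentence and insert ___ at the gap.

What did the inspector plan to inspect ___?

Pre-movement form: The inspector did plan to inspect what.
'what' is the direct object of 'inspect'. The gap is right after 'inspect'.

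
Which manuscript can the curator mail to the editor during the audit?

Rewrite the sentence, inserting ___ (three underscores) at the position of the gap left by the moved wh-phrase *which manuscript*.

Which manuscript can the curator mail ___ to the editor during the audit?

Before movement: The curator can mail which manuscript to the editor during the audit.
'which manuscript' functions as the direct object of 'mail'. The gap is right after 'mail'.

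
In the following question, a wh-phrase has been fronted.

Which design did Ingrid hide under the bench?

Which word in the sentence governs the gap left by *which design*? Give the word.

hide

In situ: Ingrid did hide which design under the bench.
'which design' is the direct object of 'hide'. Wh-movement fronts it, leaving a gap right after 'hide':
Which design did Ingrid hide ___ under the bench?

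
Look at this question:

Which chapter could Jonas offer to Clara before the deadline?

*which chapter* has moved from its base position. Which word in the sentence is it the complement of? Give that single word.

offer

Before movement: Jonas could offer which chapter to Clara before the deadline.
The filler 'which chapter' is interpreted as the direct object of 'offer'. Fronting leaves a gap immediately after 'offer':
Which chapter could Jonas offer ___ to Clara before the deadline?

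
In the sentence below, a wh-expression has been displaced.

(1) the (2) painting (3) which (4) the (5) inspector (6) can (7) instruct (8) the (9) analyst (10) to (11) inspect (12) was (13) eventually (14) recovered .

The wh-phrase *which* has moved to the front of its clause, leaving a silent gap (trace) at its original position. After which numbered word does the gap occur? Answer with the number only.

'which' functions as the direct object of 'inspect'. Fronting leaves a gap immediately after 'inspect':
The painting which the inspector can instruct the analyst to inspect ___ was eventually recovered.
'inspect' is word 11.

11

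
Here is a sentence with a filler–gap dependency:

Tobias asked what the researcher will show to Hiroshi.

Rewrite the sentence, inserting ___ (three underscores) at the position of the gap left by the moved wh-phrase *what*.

Pre-movement form: The researcher will show what to Hiroshi.
The filler 'what' is interpreted as the direct object of 'show'. The gap is right after 'show'.

Tobias asked what the researcher will show ___ to Hiroshi.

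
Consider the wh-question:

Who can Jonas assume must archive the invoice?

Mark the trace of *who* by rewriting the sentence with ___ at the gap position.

Who can Jonas assume ___ must archive the invoice?

Pre-movement form: Jonas can assume who must archive the invoice.
The filler 'who' is interpreted as the subject of the clause embedded under 'assume'. The gap is right after 'assume'.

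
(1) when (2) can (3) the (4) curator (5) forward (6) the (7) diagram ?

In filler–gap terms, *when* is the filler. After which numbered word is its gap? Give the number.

7

Pre-movement form: The curator can forward the diagram when.
'when' functions as the temporal adjunct. Fronting leaves a gap immediately after 'diagram':
When can the curator forward the diagram ___?
'diagram' is word 7.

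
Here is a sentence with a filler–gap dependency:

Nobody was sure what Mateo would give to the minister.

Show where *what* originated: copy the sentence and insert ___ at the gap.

Nobody was sure what Mateo would give ___ to the minister.

Underlying clause: Mateo would give what to the minister.
'what' functions as the direct object of 'give'. The gap is right after 'give'.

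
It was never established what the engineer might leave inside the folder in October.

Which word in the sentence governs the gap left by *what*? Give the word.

leave

Underlying clause: The engineer might leave what inside the folder in October.
The filler 'what' is interpreted as the direct object of 'leave'. Fronting leaves a gap immediately after 'leave':
It was never established what the engineer might leave ___ inside the folder in October.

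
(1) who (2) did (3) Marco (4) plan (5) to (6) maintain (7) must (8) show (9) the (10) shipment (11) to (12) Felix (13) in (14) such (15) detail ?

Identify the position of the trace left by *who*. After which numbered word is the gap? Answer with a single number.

Underlying clause: Marco did plan to maintain who must show the shipment to Felix in such detail.
'who' functions as the subject of the clause embedded under 'maintain'. Fronting leaves a gap immediately after 'maintain':
Who did Marco plan to maintain ___ must show the shipment to Felix in such detail?
'maintain' is word 6.

6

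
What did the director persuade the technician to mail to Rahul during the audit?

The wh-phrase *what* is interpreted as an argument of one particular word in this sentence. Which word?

mail

In situ: The director did persuade the technician to mail what to Rahul during the audit.
'what' is the direct object of 'mail'. It moves to the left edge, and the trace sits right after 'mail':
What did the director persuade the technician to mail ___ to Rahul during the audit?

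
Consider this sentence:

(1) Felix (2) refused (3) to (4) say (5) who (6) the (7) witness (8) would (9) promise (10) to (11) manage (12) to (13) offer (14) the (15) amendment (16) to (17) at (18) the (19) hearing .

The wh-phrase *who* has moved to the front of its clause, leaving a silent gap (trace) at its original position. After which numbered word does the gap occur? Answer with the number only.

16

Before movement: The witness would promise to manage to offer the amendment to who at the hearing.
'who' is the object of the preposition 'to' (recipient of 'offer'). Wh-movement fronts it, leaving a gap right after 'to':
Felix refused to say who the witness would promise to manage to offer the amendment to ___ at the hearing.
'to' is word 16.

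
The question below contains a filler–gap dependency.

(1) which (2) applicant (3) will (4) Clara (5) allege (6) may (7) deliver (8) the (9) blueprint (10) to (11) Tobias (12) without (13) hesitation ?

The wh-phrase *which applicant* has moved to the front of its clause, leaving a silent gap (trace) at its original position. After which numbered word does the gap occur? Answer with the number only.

5

In situ: Clara will allege which applicant may deliver the blueprint to Tobias without hesitation.
'which applicant' is the subject of the clause embedded under 'allege'. Fronting leaves a gap immediately after 'allege':
Which applicant will Clara allege ___ may deliver the blueprint to Tobias without hesitation?
'allege' is word 5.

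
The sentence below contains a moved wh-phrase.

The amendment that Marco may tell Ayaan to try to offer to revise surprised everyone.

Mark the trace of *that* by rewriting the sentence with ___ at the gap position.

The filler 'that' is interpreted as the direct object of 'revise'. The gap is right after 'revise'.

The amendment that Marco may tell Ayaan to try to offer to revise ___ surprised everyone.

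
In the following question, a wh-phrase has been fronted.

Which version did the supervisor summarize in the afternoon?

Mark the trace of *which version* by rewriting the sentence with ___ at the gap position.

Which version did the supervisor summarize ___ in the afternoon?

Before movement: The supervisor did summarize which version in the afternoon.
'which version' is the direct object of 'summarize'. The gap is right after 'summarize'.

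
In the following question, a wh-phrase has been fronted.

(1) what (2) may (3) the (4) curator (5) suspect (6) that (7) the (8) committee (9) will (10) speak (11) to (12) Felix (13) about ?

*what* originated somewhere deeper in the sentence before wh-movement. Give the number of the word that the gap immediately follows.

13

Before movement: The curator may suspect that the committee will speak to Felix about what.
'what' functions as the object of the preposition 'about'. Wh-movement fronts it, leaving a gap right after 'about':
What may the curator suspect that the committee will speak to Felix about ___?
'about' is word 13.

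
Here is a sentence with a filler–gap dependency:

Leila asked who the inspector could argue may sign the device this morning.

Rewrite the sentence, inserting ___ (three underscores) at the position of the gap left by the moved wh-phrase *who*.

Leila asked who the inspector could argue ___ may sign the device this morning.

Underlying clause: The inspector could argue who may sign the device this morning.
The filler 'who' is interpreted as the subject of the clause embedded under 'argue'. The gap is right after 'argue'.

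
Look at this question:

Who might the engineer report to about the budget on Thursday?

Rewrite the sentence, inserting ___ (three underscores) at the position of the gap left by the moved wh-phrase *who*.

Before movement: The engineer might report to who about the budget on Thursday.
The filler 'who' is interpreted as the object of the preposition 'to'. The gap is right after 'to'.

Who might the engineer report to ___ about the budget on Thursday?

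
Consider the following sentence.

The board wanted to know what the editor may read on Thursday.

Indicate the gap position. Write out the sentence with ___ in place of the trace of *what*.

The board wanted to know what the editor may read ___ on Thursday.

Before movement: The editor may read what on Thursday.
'what' functions as the direct object of 'read'. The gap is right after 'read'.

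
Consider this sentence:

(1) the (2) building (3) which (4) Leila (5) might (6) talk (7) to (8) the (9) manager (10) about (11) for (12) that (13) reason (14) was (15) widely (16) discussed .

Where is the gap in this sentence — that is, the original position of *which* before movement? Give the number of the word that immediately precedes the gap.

'which' is the object of the preposition 'about'. Fronting leaves a gap immediately after 'about':
The building which Leila might talk to the manager about ___ for that reason was widely discussed.
'about' is word 10.

10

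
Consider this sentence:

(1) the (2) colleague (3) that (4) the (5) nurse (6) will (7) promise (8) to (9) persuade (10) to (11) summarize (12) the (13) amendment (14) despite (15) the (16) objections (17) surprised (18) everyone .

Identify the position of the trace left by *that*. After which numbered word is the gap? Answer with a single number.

9

'that' is the direct object of 'persuade'. Fronting leaves a gap immediately after 'persuade':
The colleague that the nurse will promise to persuade ___ to summarize the amendment despite the objections surprised everyone.
'persuade' is word 9.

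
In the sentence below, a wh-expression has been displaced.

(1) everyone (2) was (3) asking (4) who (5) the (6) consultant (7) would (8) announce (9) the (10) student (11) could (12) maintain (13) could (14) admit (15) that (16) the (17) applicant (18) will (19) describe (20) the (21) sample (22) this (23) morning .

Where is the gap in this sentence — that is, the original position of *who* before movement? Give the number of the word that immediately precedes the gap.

Underlying clause: The consultant would announce the student could maintain who could admit that the applicant will describe the sample this morning.
'who' functions as the subject of the clause embedded under 'maintain'. Fronting leaves a gap immediately after 'maintain':
Everyone was asking who the consultant would announce the student could maintain ___ could admit that the applicant will describe the sample this morning.
'maintain' is word 12.

12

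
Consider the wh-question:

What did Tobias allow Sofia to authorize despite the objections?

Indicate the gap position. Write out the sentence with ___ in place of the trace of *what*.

Before movement: Tobias did allow Sofia to authorize what despite the objections.
'what' is the direct object of 'authorize'. The gap is right after 'authorize'.

What did Tobias allow Sofia to authorize ___ despite the objections?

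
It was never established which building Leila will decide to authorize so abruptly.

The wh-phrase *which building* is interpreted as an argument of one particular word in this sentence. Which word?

Pre-movement form: Leila will decide to authorize which building so abruptly.
'which building' is the direct object of 'authorize'. It moves to the left edge, and the trace sits right after 'authorize':
It was never established which building Leila will decide to authorize ___ so abruptly.

authorize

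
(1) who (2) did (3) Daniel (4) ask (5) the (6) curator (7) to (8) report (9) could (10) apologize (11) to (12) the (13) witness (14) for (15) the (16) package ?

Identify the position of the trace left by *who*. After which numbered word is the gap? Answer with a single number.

8

In situ: Daniel did ask the curator to report who could apologize to the witness for the package.
'who' is the subject of the clause embedded under 'report'. Fronting leaves a gap immediately after 'report':
Who did Daniel ask the curator to report ___ could apologize to the witness for the package?
'report' is word 8.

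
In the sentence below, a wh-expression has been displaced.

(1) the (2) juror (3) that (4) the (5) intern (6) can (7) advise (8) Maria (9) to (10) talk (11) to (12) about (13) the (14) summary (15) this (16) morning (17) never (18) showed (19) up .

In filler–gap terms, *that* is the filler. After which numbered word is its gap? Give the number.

The filler 'that' is interpreted as the object of the preposition 'to'. Fronting leaves a gap immediately after 'to':
The juror that the intern can advise Maria to talk to ___ about the summary this morning never showed up.
'to' is word 11.

11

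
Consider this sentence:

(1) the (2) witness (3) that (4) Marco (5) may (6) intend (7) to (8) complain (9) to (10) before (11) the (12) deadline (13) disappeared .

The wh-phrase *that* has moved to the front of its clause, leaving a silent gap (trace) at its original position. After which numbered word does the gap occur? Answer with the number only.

'that' is the object of the preposition 'to'. It moves to the left edge, and the trace sits right after 'to':
The witness that Marco may intend to complain to ___ before the deadline disappeared.
'to' is word 9.

9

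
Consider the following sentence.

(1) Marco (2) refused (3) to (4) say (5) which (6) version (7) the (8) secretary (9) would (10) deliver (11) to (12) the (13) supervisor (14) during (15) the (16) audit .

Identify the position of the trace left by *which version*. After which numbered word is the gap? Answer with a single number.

10

In situ: The secretary would deliver which version to the supervisor during the audit.
The filler 'which version' is interpreted as the direct object of 'deliver'. Wh-movement fronts it, leaving a gap right after 'deliver':
Marco refused to say which version the secretary would deliver ___ to the supervisor during the audit.
'deliver' is word 10.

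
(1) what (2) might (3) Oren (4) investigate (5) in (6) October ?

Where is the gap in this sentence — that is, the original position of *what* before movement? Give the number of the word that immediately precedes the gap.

In situ: Oren might investigate what in October.
'what' functions as the direct object of 'investigate'. It moves to the left edge, and the trace sits right after 'investigate':
What might Oren investigate ___ in October?
'investigate' is word 4.

4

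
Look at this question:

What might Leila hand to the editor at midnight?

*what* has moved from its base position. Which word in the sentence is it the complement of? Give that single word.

In situ: Leila might hand what to the editor at midnight.
The filler 'what' is interpreted as the direct object of 'hand'. Wh-movement fronts it, leaving a gap right after 'hand':
What might Leila hand ___ to the editor at midnight?

hand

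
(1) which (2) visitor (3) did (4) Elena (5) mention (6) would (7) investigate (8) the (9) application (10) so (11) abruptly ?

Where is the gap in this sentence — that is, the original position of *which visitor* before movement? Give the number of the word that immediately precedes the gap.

Pre-movement form: Elena did mention which visitor would investigate the application so abruptly.
'which visitor' is the subject of the clause embedded under 'mention'. Fronting leaves a gap immediately after 'mention':
Which visitor did Elena mention ___ would investigate the application so abruptly?
'mention' is word 5.

5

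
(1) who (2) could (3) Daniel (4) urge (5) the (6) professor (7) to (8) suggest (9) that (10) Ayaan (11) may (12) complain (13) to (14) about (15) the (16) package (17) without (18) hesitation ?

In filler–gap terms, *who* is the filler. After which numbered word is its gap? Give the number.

13

Underlying clause: Daniel could urge the professor to suggest that Ayaan may complain to who about the package without hesitation.
The filler 'who' is interpreted as the object of the preposition 'to'. Fronting leaves a gap immediately after 'to':
Who could Daniel urge the professor to suggest that Ayaan may complain to ___ about the package without hesitation?
'to' is word 13.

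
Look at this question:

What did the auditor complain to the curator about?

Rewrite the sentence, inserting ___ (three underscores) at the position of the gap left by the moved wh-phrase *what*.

In situ: The auditor did complain to the curator about what.
'what' functions as the object of the preposition 'about'. The gap is right after 'about'.

What did the auditor complain to the curator about ___?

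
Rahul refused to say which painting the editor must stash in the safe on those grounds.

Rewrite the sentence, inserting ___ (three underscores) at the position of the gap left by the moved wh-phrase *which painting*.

Pre-movement form: The editor must stash which painting in the safe on those grounds.
'which painting' is the direct object of 'stash'. The gap is right after 'stash'.

Rahul refused to say which painting the editor must stash ___ in the safe on those grounds.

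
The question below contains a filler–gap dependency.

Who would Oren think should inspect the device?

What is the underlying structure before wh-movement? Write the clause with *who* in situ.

Oren would think who should inspect the device.

'who' functions as the subject of the clause embedded under 'think'. Fronting leaves a gap immediately after 'think':
Who would Oren think ___ should inspect the device?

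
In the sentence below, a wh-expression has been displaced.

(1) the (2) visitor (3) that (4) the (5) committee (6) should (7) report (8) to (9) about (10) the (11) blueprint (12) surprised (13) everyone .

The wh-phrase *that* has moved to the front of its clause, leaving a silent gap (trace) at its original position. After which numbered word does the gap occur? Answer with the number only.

8

'that' is the object of the preposition 'to'. It moves to the left edge, and the trace sits right after 'to':
The visitor that the committee should report to ___ about the blueprint surprised everyone.
'to' is word 8.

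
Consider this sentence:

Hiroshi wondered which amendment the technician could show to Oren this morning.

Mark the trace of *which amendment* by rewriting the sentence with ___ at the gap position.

Before movement: The technician could show which amendment to Oren this morning.
'which amendment' functions as the direct object of 'show'. The gap is right after 'show'.

Hiroshi wondered which amendment the technician could show ___ to Oren this morning.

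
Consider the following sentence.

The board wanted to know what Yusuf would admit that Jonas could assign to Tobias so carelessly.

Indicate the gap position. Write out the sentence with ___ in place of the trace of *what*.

The board wanted to know what Yusuf would admit that Jonas could assign ___ to Tobias so carelessly.

In situ: Yusuf would admit that Jonas could assign what to Tobias so carelessly.
The filler 'what' is interpreted as the direct object of 'assign'. The gap is right after 'assign'.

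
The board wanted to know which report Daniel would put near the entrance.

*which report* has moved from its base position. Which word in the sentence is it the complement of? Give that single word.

put

Underlying clause: Daniel would put which report near the entrance.
The filler 'which report' is interpreted as the direct object of 'put'. It moves to the left edge, and the trace sits right after 'put':
The board wanted to know which report Daniel would put ___ near the entrance.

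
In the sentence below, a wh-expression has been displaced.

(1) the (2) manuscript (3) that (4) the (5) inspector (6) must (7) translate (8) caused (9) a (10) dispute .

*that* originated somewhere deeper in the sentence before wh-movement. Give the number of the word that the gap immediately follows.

7

'that' functions as the direct object of 'translate'. Wh-movement fronts it, leaving a gap right after 'translate':
The manuscript that the inspector must translate ___ caused a dispute.
'translate' is word 7.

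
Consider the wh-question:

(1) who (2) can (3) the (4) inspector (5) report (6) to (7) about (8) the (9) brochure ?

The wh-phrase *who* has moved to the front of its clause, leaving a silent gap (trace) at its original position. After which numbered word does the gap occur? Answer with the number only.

6

Before movement: The inspector can report to who about the brochure.
'who' functions as the object of the preposition 'to'. Fronting leaves a gap immediately after 'to':
Who can the inspector report to ___ about the brochure?
'to' is word 6.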